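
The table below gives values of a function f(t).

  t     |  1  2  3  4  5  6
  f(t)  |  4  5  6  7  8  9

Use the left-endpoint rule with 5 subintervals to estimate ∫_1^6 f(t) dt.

Δt = 1.
Sum = 1·[4 + 5 + 6 + 7 + 8] = 30.

30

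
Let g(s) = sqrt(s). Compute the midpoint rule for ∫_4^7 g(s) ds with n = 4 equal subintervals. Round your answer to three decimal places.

7.015

Δs = (7 − 4)/4 = 0.75.
Midpoints: 4.375, 5.125, 5.875, 6.625.
g(4.375) ≈ 2.092, g(5.125) ≈ 2.264, g(5.875) ≈ 2.424, g(6.625) ≈ 2.574.
Sum = Δs · [g(4.375) + g(5.125) + g(5.875) + g(6.625)].
Sum ≈ 7.015.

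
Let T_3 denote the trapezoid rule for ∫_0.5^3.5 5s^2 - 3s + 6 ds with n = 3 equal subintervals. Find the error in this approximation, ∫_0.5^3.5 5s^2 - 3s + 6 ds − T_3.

Exact integral: ∫_0.5^3.5 f(s) ds = 71.25.
T_3 = 73.75.
Error = 71.25 − 73.75 = -2.5.

-2.5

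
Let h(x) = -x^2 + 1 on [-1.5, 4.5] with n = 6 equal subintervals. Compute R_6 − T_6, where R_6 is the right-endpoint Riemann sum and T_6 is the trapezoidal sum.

R_6 = -35.5.
T_6 = -26.5.
R_6 − T_6 = -9.

-9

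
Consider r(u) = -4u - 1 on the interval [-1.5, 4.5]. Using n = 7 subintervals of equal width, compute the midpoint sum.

-42

Δu = (4.5 − (-1.5))/7 = 6/7.
Midpoints: -15/14, -3/14, 9/14, 1.5, 33/14, 45/14, 57/14.
r(-15/14) = 23/7, r(-3/14) = -1/7, r(9/14) = -25/7, r(1.5) = -7, r(33/14) = -73/7, r(45/14) = -97/7, r(57/14) = -121/7.
Sum = Δu · [r(-15/14) + r(-3/14) + r(9/14) + ...].
Sum = -42.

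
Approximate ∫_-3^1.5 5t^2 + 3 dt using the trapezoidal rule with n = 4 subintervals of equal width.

Δt = (1.5 − (-3))/4 = 1.125.
f(-3) = 48, f(-1.875) = 20.578125, f(-0.75) = 5.8125, f(0.375) = 3.703125, f(1.5) = 14.25.
T_4 = (Δt/2)·[f(t_0) + 2f(t_1) + 2f(t_2) + 2f(t_3) + f(t_4)].
Sum = 68.87109375.

68.87109375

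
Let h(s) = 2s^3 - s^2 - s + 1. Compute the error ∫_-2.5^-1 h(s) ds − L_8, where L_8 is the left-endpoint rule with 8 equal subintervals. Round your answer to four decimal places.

3.1948

Exact integral: ∫_-2.5^-1 h(s) ds = -19.78125.
L_8 ≈ -22.976074.
Error ≈ -19.78125 − (-22.976074) ≈ 3.1948.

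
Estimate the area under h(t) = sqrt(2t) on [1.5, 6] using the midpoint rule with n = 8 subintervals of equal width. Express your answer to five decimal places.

Δt = (6 − 1.5)/8 = 0.5625.
Midpoints: 1.78125, 2.34375, 2.90625, 3.46875, 4.03125, 4.59375, 5.15625, 5.71875.
h(1.78125) ≈ 1.88746, h(2.34375) ≈ 2.16506, h(2.90625) ≈ 2.41091, h(3.46875) ≈ 2.63391, h(4.03125) ≈ 2.83945, h(4.59375) ≈ 3.03109, h(5.15625) ≈ 3.21131, h(5.71875) ≈ 3.38194.
Sum = Δt · [h(1.78125) + h(2.34375) + h(2.90625) + ...].
Sum ≈ 12.12814.

12.12814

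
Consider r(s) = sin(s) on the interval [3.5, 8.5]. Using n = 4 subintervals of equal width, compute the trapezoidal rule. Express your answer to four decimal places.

-0.2897

Δs = (8.5 − 3.5)/4 = 1.25.
r(3.5) ≈ -0.3508, r(4.75) ≈ -0.9993, r(6) ≈ -0.2794, r(7.25) ≈ 0.8231, r(8.5) ≈ 0.7985.
T_4 = (Δs/2)·[r(s_0) + 2r(s_1) + 2r(s_2) + 2r(s_3) + r(s_4)].
Sum ≈ -0.2897.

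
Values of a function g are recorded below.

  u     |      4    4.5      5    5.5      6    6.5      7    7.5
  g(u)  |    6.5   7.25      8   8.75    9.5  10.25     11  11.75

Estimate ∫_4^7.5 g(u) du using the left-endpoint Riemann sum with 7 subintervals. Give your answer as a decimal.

30.625

Δu = 0.5.
Sum = 0.5·[6.5 + 7.25 + 8 + 8.75 + 9.5 + 10.25 + 11] = 30.625.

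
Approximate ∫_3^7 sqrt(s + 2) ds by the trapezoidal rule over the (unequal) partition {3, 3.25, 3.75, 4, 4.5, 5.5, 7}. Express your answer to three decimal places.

10.542

Subinterval widths: 0.25, 0.5, 0.25, 0.5, 1, 1.5.
f(3) ≈ 2.236, f(3.25) ≈ 2.291, f(3.75) ≈ 2.398, f(4) ≈ 2.449, f(4.5) ≈ 2.550, f(5.5) ≈ 2.739, f(7) ≈ 3.000.
On each subinterval the trapezoid contributes (Δs_i/2)·[f(s_{i-1}) + f(s_i)].
Sum ≈ 10.542.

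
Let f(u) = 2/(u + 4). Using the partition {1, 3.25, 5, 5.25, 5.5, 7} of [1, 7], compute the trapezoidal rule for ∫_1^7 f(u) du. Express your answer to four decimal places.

1.5986

Subinterval widths: 2.25, 1.75, 0.25, 0.25, 1.5.
f(1) = 0.4, f(3.25) = 8/29, f(5) = 2/9, f(5.25) = 8/37, f(5.5) = 4/19, f(7) = 2/11.
On each subinterval the trapezoid contributes (Δu_i/2)·[f(u_{i-1}) + f(u_i)].
Sum ≈ 1.5986.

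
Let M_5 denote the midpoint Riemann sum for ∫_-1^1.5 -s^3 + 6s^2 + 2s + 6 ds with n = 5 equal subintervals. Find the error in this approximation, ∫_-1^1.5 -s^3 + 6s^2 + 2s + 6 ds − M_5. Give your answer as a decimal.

Exact integral: ∫_-1^1.5 f(s) ds = 23.984375.
M_5 = 23.7109375.
Error = 23.984375 − 23.7109375 = 0.2734375.

0.2734375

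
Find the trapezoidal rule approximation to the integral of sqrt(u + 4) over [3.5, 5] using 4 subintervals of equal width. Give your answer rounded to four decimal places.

4.3067

Δu = (5 − 3.5)/4 = 0.375.
f(3.5) ≈ 2.7386, f(3.875) ≈ 2.8062, f(4.25) ≈ 2.8723, f(4.625) ≈ 2.9368, f(5) ≈ 3.0000.
T_4 = (Δu/2)·[f(u_0) + 2f(u_1) + 2f(u_2) + 2f(u_3) + f(u_4)].
Sum ≈ 4.3067.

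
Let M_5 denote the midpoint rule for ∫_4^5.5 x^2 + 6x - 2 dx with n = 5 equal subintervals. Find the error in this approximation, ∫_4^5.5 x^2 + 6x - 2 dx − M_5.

Exact integral: ∫_4^5.5 f(x) dx = 73.875.
M_5 = 73.86375.
Error = 73.875 − 73.86375 = 0.01125.

0.01125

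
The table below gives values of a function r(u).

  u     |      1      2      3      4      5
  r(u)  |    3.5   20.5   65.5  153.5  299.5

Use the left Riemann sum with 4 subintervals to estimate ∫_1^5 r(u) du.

243

Δu = 1.
Sum = 1·[3.5 + 20.5 + 65.5 + 153.5] = 243.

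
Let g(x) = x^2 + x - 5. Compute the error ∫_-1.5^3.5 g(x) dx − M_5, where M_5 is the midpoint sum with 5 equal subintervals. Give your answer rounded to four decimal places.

0.4167

Exact integral: ∫_-1.5^3.5 g(x) dx ≈ -4.583333.
M_5 = -5.
Error ≈ -4.583333 − (-5) ≈ 0.4167.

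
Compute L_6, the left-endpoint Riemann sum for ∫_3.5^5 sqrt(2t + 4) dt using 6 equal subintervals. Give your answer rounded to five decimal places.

Δt = (5 − 3.5)/6 = 0.25.
Left endpoints: 3.5, 3.75, 4, 4.25, 4.5, 4.75.
f(3.5) ≈ 3.31662, f(3.75) ≈ 3.39116, f(4) ≈ 3.46410, f(4.25) ≈ 3.53553, f(4.5) ≈ 3.60555, f(4.75) ≈ 3.67423.
Sum = Δt · [f(3.5) + f(3.75) + f(4) + ...].
Sum ≈ 5.24680.

5.24680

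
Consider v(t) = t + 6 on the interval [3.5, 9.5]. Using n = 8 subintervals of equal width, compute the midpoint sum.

Δt = (9.5 − 3.5)/8 = 0.75.
Midpoints: 3.875, 4.625, 5.375, 6.125, 6.875, 7.625, 8.375, 9.125.
v(3.875) = 9.875, v(4.625) = 10.625, v(5.375) = 11.375, v(6.125) = 12.125, v(6.875) = 12.875, v(7.625) = 13.625, v(8.375) = 14.375, v(9.125) = 15.125.
Sum = Δt · [v(3.875) + v(4.625) + v(5.375) + ...].
Sum = 75.

75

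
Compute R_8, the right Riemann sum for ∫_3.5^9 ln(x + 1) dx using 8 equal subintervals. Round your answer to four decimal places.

Δx = (9 − 3.5)/8 = 0.6875.
Right endpoints: 4.1875, 4.875, 5.5625, 6.25, 6.9375, 7.625, 8.3125, 9.
f(4.1875) ≈ 1.6463, f(4.875) ≈ 1.7707, f(5.5625) ≈ 1.8814, f(6.25) ≈ 1.9810, f(6.9375) ≈ 2.0716, f(7.625) ≈ 2.1547, f(8.3125) ≈ 2.2314, f(9) ≈ 2.3026.
Sum = Δx · [f(4.1875) + f(4.875) + f(5.5625) + ...].
Sum ≈ 11.0272.

11.0272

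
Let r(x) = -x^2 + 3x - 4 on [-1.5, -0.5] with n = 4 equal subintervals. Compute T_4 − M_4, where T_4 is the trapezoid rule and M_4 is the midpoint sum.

T_4 = -8.09375.
M_4 = -8.078125.
T_4 − M_4 = -0.015625.

-0.015625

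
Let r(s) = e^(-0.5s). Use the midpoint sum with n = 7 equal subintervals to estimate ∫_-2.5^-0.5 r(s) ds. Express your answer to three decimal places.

4.409

Δs = (-0.5 − (-2.5))/7 = 2/7.
Midpoints: -33/14, -29/14, -25/14, -1.5, -17/14, -13/14, -9/14.
r(-33/14) ≈ 3.250, r(-29/14) ≈ 2.817, r(-25/14) ≈ 2.442, r(-1.5) ≈ 2.117, r(-17/14) ≈ 1.835, r(-13/14) ≈ 1.591, r(-9/14) ≈ 1.379.
Sum = Δs · [r(-33/14) + r(-29/14) + r(-25/14) + ...].
Sum ≈ 4.409.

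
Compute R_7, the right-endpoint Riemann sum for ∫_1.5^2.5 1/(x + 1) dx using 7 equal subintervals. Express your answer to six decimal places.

Δx = (2.5 − 1.5)/7 = 1/7.
Right endpoints: 23/14, 25/14, 27/14, 29/14, 31/14, 33/14, 2.5.
f(23/14) = 14/37, f(25/14) = 14/39, f(27/14) = 14/41, f(29/14) = 14/43, f(31/14) = 14/45, f(33/14) = 14/47, f(2.5) = 2/7.
Sum = Δx · [f(23/14) + f(25/14) + f(27/14) + ...].
Sum ≈ 0.328442.

0.328442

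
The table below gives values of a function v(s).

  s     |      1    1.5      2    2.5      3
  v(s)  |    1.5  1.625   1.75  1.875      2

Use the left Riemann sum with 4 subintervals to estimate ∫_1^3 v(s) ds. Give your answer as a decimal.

Δs = 0.5.
Sum = 0.5·[1.5 + 1.625 + 1.75 + 1.875] = 3.375.

3.375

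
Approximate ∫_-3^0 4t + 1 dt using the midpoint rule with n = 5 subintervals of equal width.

Δt = (0 − (-3))/5 = 0.6.
Midpoints: -2.7, -2.1, -1.5, -0.9, -0.3.
f(-2.7) = -9.8, f(-2.1) = -7.4, f(-1.5) = -5, f(-0.9) = -2.6, f(-0.3) = -0.2.
Sum = Δt · [f(-2.7) + f(-2.1) + f(-1.5) + f(-0.9) + f(-0.3)].
Sum = -15.

-15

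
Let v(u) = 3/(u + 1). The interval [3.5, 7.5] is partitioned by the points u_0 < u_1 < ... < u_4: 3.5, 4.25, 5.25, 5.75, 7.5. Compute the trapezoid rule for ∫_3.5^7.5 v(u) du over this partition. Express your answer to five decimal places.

1.91882

Subinterval widths: 0.75, 1, 0.5, 1.75.
v(3.5) = 2/3, v(4.25) = 4/7, v(5.25) = 0.48, v(5.75) = 4/9, v(7.5) = 6/17.
On each subinterval the trapezoid contributes (Δu_i/2)·[v(u_{i-1}) + v(u_i)].
Sum ≈ 1.91882.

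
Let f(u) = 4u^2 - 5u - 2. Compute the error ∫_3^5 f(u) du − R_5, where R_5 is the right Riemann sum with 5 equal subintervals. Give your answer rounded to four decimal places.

Exact integral: ∫_3^5 f(u) du ≈ 86.666667.
R_5 = 97.68.
Error ≈ 86.666667 − 97.68 ≈ -11.0133.

-11.0133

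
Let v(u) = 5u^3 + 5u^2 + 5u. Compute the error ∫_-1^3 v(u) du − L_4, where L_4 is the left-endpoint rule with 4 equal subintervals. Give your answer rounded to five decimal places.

86.66667

Exact integral: ∫_-1^3 v(u) du ≈ 166.6666667.
L_4 = 80.
Error ≈ 166.6666667 − 80 ≈ 86.66667.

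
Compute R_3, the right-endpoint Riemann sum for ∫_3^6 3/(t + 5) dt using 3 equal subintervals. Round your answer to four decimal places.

0.9061

Δt = (6 − 3)/3 = 1.
Right endpoints: 4, 5, 6.
f(4) = 1/3, f(5) = 0.3, f(6) = 3/11.
Sum = Δt · [f(4) + f(5) + f(6)].
Sum ≈ 0.9061.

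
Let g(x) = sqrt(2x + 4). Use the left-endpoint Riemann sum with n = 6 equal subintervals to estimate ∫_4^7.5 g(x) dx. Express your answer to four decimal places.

13.4873

Δx = (7.5 − 4)/6 = 7/12.
Left endpoints: 4, 55/12, 31/6, 5.75, 19/3, 83/12.
g(4) ≈ 3.4641, g(55/12) ≈ 3.6286, g(31/6) ≈ 3.7859, g(5.75) ≈ 3.9370, g(19/3) ≈ 4.0825, g(83/12) ≈ 4.2230.
Sum = Δx · [g(4) + g(55/12) + g(31/6) + ...].
Sum ≈ 13.4873.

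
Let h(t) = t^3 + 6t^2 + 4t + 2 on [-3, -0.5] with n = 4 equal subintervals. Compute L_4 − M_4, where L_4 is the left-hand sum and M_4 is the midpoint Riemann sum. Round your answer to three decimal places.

L_4 ≈ 26.02051.
M_4 ≈ 20.95459.
L_4 − M_4 ≈ 5.066.

5.066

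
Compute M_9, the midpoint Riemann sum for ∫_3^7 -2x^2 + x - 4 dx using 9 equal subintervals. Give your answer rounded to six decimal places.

Δx = (7 − 3)/9 = 4/9.
Midpoints: 29/9, 11/3, 37/9, 41/9, 5, 49/9, 53/9, 19/3, 61/9.
f(29/9) = -1745/81, f(11/3) = -245/9, f(37/9) = -2729/81, f(41/9) = -3317/81, f(5) = -49, f(49/9) = -4685/81, f(53/9) = -5465/81, f(19/3) = -701/9, f(61/9) = -7217/81.
Sum = Δx · [f(29/9) + f(11/3) + f(37/9) + ...].
Sum ≈ -206.534979.

-206.534979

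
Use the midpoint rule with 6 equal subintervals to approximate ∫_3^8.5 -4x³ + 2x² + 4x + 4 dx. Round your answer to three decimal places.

Δx = (8.5 − 3)/6 = 11/12.
Midpoints: 83/24, 4.375, 127/24, 149/24, 7.125, 193/24.
f(83/24) = -427487/3456, f(4.375) = -275.1796875, f(127/24) = -1767859/3456, f(149/24) = -2941889/3456, f(7.125) = -1312.7890625, f(193/24) = -6617077/3456.
Sum = Δx · [f(83/24) + f(4.375) + f(127/24) + ...].
Sum ≈ -4573.342.

-4573.342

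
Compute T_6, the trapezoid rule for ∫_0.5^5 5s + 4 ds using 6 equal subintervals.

Δs = (5 − 0.5)/6 = 0.75.
f(0.5) = 6.5, f(1.25) = 10.25, f(2) = 14, f(2.75) = 17.75, f(3.5) = 21.5, f(4.25) = 25.25, f(5) = 29.
T_6 = (Δs/2)·[f(s_0) + 2f(s_1) + ... + 2f(s_{5}) + f(s_6)].
Sum = 79.875.

79.875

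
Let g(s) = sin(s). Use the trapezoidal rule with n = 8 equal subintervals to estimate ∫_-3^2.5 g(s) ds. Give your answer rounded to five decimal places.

-0.18135

Δs = (2.5 − (-3))/8 = 0.6875.
g(-3) ≈ -0.14112, g(-2.3125) ≈ -0.73732, g(-1.625) ≈ -0.99853, g(-0.9375) ≈ -0.80608, g(-0.25) ≈ -0.24740, g(0.4375) ≈ 0.42368, g(1.125) ≈ 0.90227, g(1.8125) ≈ 0.97093, g(2.5) ≈ 0.59847.
T_8 = (Δs/2)·[g(s_0) + 2g(s_1) + ... + 2g(s_{7}) + g(s_8)].
Sum ≈ -0.18135.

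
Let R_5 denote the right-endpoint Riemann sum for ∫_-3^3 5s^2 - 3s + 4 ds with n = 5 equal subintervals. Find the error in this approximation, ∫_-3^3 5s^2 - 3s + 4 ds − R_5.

Exact integral: ∫_-3^3 f(s) ds = 114.
R_5 = 110.4.
Error = 114 − 110.4 = 3.6.

3.6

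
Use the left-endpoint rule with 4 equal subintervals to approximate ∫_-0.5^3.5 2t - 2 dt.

Δt = (3.5 − (-0.5))/4 = 1.
Left endpoints: -0.5, 0.5, 1.5, 2.5.
f(-0.5) = -3, f(0.5) = -1, f(1.5) = 1, f(2.5) = 3.
Sum = Δt · [f(-0.5) + f(0.5) + f(1.5) + f(2.5)].
Sum = 0.

0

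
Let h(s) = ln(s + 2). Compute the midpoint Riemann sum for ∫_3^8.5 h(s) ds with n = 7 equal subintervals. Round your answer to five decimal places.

Δs = (8.5 − 3)/7 = 11/14.
Midpoints: 95/28, 117/28, 139/28, 5.75, 183/28, 205/28, 227/28.
h(95/28) ≈ 1.68508, h(117/28) ≈ 1.82109, h(139/28) ≈ 1.94080, h(5.75) ≈ 2.04769, h(183/28) ≈ 2.14426, h(205/28) ≈ 2.23232, h(227/28) ≈ 2.31324.
Sum = Δs · [h(95/28) + h(117/28) + h(139/28) + ...].
Sum ≈ 11.14494.

11.14494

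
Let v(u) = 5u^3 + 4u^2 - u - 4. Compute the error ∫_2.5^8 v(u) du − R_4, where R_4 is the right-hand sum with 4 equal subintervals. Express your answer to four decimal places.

Exact integral: ∫_2.5^8 v(u) du ≈ 5682.130208.
R_4 ≈ 7686.862305.
Error ≈ 5682.130208 − 7686.862305 ≈ -2004.7321.

-2004.7321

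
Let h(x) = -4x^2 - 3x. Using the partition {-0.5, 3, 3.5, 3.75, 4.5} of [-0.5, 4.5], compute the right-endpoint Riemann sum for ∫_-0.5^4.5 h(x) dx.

-275

Subinterval widths: 3.5, 0.5, 0.25, 0.75.
Right endpoints: 3, 3.5, 3.75, 4.5.
h(3) = -45, h(3.5) = -59.5, h(3.75) = -67.5, h(4.5) = -94.5.
Sum = Σ Δx_i · h(x_i).
Sum = -275.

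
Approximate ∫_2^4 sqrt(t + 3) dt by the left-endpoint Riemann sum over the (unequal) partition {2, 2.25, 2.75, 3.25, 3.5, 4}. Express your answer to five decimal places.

4.80337

Subinterval widths: 0.25, 0.5, 0.5, 0.25, 0.5.
Left endpoints: 2, 2.25, 2.75, 3.25, 3.5.
f(2) ≈ 2.23607, f(2.25) ≈ 2.29129, f(2.75) ≈ 2.39792, f(3.25) ≈ 2.50000, f(3.5) ≈ 2.54951.
Sum = Σ Δt_i · f(t_i).
Sum ≈ 4.80337.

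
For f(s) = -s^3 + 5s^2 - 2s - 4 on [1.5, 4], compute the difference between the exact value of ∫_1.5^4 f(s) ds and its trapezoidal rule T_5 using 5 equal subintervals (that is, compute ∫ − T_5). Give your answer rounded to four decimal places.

Exact integral: ∫_1.5^4 f(s) ds ≈ 14.557292.
T_5 = 14.21875.
Error ≈ 14.557292 − 14.21875 ≈ 0.3385.

0.3385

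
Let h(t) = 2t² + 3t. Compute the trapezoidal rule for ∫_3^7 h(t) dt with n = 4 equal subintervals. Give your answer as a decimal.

272

Δt = (7 − 3)/4 = 1.
h(3) = 27, h(4) = 44, h(5) = 65, h(6) = 90, h(7) = 119.
T_4 = (Δt/2)·[h(t_0) + 2h(t_1) + 2h(t_2) + 2h(t_3) + h(t_4)].
Sum = 272.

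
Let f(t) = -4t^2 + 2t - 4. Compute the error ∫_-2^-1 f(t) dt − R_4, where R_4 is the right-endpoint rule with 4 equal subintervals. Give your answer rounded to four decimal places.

Exact integral: ∫_-2^-1 f(t) dt ≈ -16.333333.
R_4 = -14.625.
Error ≈ -16.333333 − (-14.625) ≈ -1.7083.

-1.7083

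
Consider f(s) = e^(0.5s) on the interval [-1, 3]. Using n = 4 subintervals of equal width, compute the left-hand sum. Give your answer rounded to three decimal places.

5.974

Δs = (3 − (-1))/4 = 1.
Left endpoints: -1, 0, 1, 2.
f(-1) ≈ 0.607, f(0) ≈ 1.000, f(1) ≈ 1.649, f(2) ≈ 2.718.
Sum = Δs · [f(-1) + f(0) + f(1) + f(2)].
Sum ≈ 5.974.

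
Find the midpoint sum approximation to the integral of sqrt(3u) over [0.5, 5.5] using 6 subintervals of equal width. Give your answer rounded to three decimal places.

14.509

Δu = (5.5 − 0.5)/6 = 5/6.
Midpoints: 11/12, 1.75, 31/12, 41/12, 4.25, 61/12.
f(11/12) ≈ 1.658, f(1.75) ≈ 2.291, f(31/12) ≈ 2.784, f(41/12) ≈ 3.202, f(4.25) ≈ 3.571, f(61/12) ≈ 3.905.
Sum = Δu · [f(11/12) + f(1.75) + f(31/12) + ...].
Sum ≈ 14.509.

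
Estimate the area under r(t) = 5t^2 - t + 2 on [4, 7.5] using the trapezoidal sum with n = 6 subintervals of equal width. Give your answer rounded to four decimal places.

584.3258

Δt = (7.5 − 4)/6 = 7/12.
r(4) = 78, r(55/12) = 14753/144, r(31/6) = 4691/36, r(5.75) = 161.5625, r(19/3) = 1766/9, r(83/12) = 33737/144, r(7.5) = 275.75.
T_6 = (Δt/2)·[r(t_0) + 2r(t_1) + ... + 2r(t_{5}) + r(t_6)].
Sum ≈ 584.3258.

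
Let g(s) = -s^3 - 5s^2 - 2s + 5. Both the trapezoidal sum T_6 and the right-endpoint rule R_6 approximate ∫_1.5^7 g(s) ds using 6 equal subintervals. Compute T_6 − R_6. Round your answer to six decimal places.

T_6 ≈ -1197.94806134.
R_6 ≈ -1465.78660301.
T_6 − R_6 ≈ 267.838542.

267.838542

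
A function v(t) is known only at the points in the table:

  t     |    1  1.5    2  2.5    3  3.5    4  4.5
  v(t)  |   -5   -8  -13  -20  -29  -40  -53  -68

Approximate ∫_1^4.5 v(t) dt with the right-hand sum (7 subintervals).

-115.5

Δt = 0.5.
Sum = 0.5·[(-8) + (-13) + (-20) + (-29) + (-40) + (-53) + (-68)] = -115.5.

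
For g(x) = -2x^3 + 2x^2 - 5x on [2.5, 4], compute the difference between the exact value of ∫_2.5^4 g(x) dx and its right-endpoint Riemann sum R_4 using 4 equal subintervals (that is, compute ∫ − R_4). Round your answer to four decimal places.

Exact integral: ∫_2.5^4 g(x) dx = -100.59375.
R_4 ≈ -117.099609.
Error ≈ -100.59375 − (-117.099609) ≈ 16.5059.

16.5059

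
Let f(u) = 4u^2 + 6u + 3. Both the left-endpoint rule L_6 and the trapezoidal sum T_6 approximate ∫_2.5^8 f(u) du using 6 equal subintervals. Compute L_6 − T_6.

-121

L_6 ≈ 733.664352.
T_6 ≈ 854.664352.
L_6 − T_6 = -121.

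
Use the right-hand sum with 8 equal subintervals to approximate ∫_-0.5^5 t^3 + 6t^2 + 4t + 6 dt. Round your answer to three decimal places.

Δt = (5 − (-0.5))/8 = 0.6875.
Right endpoints: 0.1875, 0.875, 1.5625, 2.25, 2.9375, 3.625, 4.3125, 5.
f(0.1875) = 28539/4096, f(0.875) = 7559/512, f(1.5625) = 125801/4096, f(2.25) = 56.765625, f(2.9375) = 388591/4096, f(3.625) = 75253/512, f(4.3125) = 880797/4096, f(5) = 301.
Sum = Δt · [f(0.1875) + f(0.875) + f(1.5625) + ...].
Sum ≈ 596.130.

596.130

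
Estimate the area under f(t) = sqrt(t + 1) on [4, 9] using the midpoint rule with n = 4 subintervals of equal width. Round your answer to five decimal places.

13.63254

Δt = (9 − 4)/4 = 1.25.
Midpoints: 4.625, 5.875, 7.125, 8.375.
f(4.625) ≈ 2.37171, f(5.875) ≈ 2.62202, f(7.125) ≈ 2.85044, f(8.375) ≈ 3.06186.
Sum = Δt · [f(4.625) + f(5.875) + f(7.125) + f(8.375)].
Sum ≈ 13.63254.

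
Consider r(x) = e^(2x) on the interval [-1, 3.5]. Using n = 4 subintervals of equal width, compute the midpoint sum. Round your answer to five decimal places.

Δx = (3.5 − (-1))/4 = 1.125.
Midpoints: -0.4375, 0.6875, 1.8125, 2.9375.
r(-0.4375) ≈ 0.41686, r(0.6875) ≈ 3.95508, r(1.8125) ≈ 37.52472, r(2.9375) ≈ 356.02466.
Sum = Δx · [r(-0.4375) + r(0.6875) + r(1.8125) + r(2.9375)].
Sum ≈ 447.66149.

447.66149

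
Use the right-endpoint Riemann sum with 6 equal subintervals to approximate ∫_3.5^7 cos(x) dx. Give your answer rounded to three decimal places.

Δx = (7 − 3.5)/6 = 7/12.
Right endpoints: 49/12, 14/3, 5.25, 35/6, 77/12, 7.
f(49/12) ≈ -0.588, f(14/3) ≈ -0.046, f(5.25) ≈ 0.512, f(35/6) ≈ 0.901, f(77/12) ≈ 0.991, f(7) ≈ 0.754.
Sum = Δx · [f(49/12) + f(14/3) + f(5.25) + ...].
Sum ≈ 1.472.

1.472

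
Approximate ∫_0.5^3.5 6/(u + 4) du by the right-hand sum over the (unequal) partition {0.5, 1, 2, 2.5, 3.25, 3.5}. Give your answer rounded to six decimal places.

Subinterval widths: 0.5, 1, 0.5, 0.75, 0.25.
Right endpoints: 1, 2, 2.5, 3.25, 3.5.
f(1) = 1.2, f(2) = 1, f(2.5) = 12/13, f(3.25) = 24/29, f(3.5) = 0.8.
Sum = Σ Δu_i · f(u_i).
Sum ≈ 2.882228.

2.882228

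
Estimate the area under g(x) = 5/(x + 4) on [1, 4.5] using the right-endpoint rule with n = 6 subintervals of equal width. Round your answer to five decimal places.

2.53675

Δx = (4.5 − 1)/6 = 7/12.
Right endpoints: 19/12, 13/6, 2.75, 10/3, 47/12, 4.5.
g(19/12) = 60/67, g(13/6) = 30/37, g(2.75) = 20/27, g(10/3) = 15/22, g(47/12) = 12/19, g(4.5) = 10/17.
Sum = Δx · [g(19/12) + g(13/6) + g(2.75) + ...].
Sum ≈ 2.53675.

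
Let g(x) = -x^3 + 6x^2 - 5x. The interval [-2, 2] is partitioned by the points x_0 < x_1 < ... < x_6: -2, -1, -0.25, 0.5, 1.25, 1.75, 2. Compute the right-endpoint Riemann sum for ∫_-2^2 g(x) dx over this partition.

Subinterval widths: 1, 0.75, 0.75, 0.75, 0.5, 0.25.
Right endpoints: -1, -0.25, 0.5, 1.25, 1.75, 2.
g(-1) = 12, g(-0.25) = 1.640625, g(0.5) = -1.125, g(1.25) = 1.171875, g(1.75) = 4.265625, g(2) = 6.
Sum = Σ Δx_i · g(x_i).
Sum = 16.8984375.

16.8984375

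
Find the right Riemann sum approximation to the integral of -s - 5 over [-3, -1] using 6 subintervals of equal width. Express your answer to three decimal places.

-6.333

Δs = (-1 − (-3))/6 = 1/3.
Right endpoints: -8/3, -7/3, -2, -5/3, -4/3, -1.
f(-8/3) = -7/3, f(-7/3) = -8/3, f(-2) = -3, f(-5/3) = -10/3, f(-4/3) = -11/3, f(-1) = -4.
Sum = Δs · [f(-8/3) + f(-7/3) + f(-2) + ...].
Sum ≈ -6.333.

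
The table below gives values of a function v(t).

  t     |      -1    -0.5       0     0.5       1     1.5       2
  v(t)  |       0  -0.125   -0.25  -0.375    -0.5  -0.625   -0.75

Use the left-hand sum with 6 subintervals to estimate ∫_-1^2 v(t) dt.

Δt = 0.5.
Sum = 0.5·[0 + (-0.125) + (-0.25) + (-0.375) + (-0.5) + (-0.625)] = -0.9375.

-0.9375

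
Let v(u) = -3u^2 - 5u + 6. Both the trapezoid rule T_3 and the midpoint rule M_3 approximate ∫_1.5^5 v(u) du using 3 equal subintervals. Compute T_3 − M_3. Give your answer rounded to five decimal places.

T_3 ≈ -159.8819444.
M_3 ≈ -156.3090278.
T_3 − M_3 ≈ -3.57292.

-3.57292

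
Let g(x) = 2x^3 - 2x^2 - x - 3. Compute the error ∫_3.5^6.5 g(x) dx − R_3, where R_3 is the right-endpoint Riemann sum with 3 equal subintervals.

-214.25

Exact integral: ∫_3.5^6.5 g(x) dx = 639.
R_3 = 853.25.
Error = 639 − 853.25 = -214.25.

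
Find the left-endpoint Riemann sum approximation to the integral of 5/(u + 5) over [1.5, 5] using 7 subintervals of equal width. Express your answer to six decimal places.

Δu = (5 − 1.5)/7 = 0.5.
Left endpoints: 1.5, 2, 2.5, 3, 3.5, 4, 4.5.
f(1.5) = 10/13, f(2) = 5/7, f(2.5) = 2/3, f(3) = 0.625, f(3.5) = 10/17, f(4) = 5/9, f(4.5) = 10/19.
Sum = Δu · [f(1.5) + f(2) + f(2.5) + ...].
Sum ≈ 2.222645.

2.222645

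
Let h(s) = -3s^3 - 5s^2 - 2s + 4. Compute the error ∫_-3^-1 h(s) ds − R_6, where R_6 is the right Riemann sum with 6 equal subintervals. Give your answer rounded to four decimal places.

Exact integral: ∫_-3^-1 h(s) ds ≈ 32.666667.
R_6 ≈ 26.148148.
Error ≈ 32.666667 − 26.148148 ≈ 6.5185.

6.5185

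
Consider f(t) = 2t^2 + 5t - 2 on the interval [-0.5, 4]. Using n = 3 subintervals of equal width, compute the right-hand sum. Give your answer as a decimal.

Δt = (4 − (-0.5))/3 = 1.5.
Right endpoints: 1, 2.5, 4.
f(1) = 5, f(2.5) = 23, f(4) = 50.
Sum = Δt · [f(1) + f(2.5) + f(4)].
Sum = 117.

117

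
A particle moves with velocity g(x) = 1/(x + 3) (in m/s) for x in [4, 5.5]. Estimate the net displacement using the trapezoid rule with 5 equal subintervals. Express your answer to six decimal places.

0.194205

Δx = (5.5 − 4)/5 = 0.3.
g(4) = 1/7, g(4.3) = 10/73, g(4.6) = 5/38, g(4.9) = 10/79, g(5.2) = 5/41, g(5.5) = 2/17.
T_5 = (Δx/2)·[g(x_0) + 2g(x_1) + ... + 2g(x_{4}) + g(x_5)].
Sum ≈ 0.194205.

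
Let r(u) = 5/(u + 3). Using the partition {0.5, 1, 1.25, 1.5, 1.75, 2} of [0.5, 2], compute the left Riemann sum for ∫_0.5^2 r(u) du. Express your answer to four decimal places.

Subinterval widths: 0.5, 0.25, 0.25, 0.25, 0.25.
Left endpoints: 0.5, 1, 1.25, 1.5, 1.75.
r(0.5) = 10/7, r(1) = 1.25, r(1.25) = 20/17, r(1.5) = 10/9, r(1.75) = 20/19.
Sum = Σ Δu_i · r(u_i).
Sum ≈ 1.8618.

1.8618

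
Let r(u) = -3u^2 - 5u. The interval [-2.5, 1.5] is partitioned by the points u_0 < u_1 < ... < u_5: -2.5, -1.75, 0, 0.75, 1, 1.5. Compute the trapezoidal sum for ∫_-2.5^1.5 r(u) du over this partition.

Subinterval widths: 0.75, 1.75, 0.75, 0.25, 0.5.
r(-2.5) = -6.25, r(-1.75) = -0.4375, r(0) = 0, r(0.75) = -5.4375, r(1) = -8, r(1.5) = -14.25.
On each subinterval the trapezoid contributes (Δu_i/2)·[r(u_{i-1}) + r(u_i)].
Sum = -12.171875.

-12.171875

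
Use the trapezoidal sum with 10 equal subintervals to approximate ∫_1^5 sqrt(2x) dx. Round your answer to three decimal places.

9.593

Δx = (5 − 1)/10 = 0.4.
f(1) ≈ 1.414, f(1.4) ≈ 1.673, f(1.8) ≈ 1.897, f(2.2) ≈ 2.098, f(2.6) ≈ 2.280, f(3) ≈ 2.449, f(3.4) ≈ 2.608, f(3.8) ≈ 2.757, f(4.2) ≈ 2.898, f(4.6) ≈ 3.033, f(5) ≈ 3.162.
T_10 = (Δx/2)·[f(x_0) + 2f(x_1) + ... + 2f(x_{9}) + f(x_10)].
Sum ≈ 9.593.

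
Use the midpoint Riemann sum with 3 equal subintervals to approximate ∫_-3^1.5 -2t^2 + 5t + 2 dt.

-26.4375

Δt = (1.5 − (-3))/3 = 1.5.
Midpoints: -2.25, -0.75, 0.75.
f(-2.25) = -19.375, f(-0.75) = -2.875, f(0.75) = 4.625.
Sum = Δt · [f(-2.25) + f(-0.75) + f(0.75)].
Sum = -26.4375.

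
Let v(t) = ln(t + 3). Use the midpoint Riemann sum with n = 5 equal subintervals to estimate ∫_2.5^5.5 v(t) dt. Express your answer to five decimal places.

Δt = (5.5 − 2.5)/5 = 0.6.
Midpoints: 2.8, 3.4, 4, 4.6, 5.2.
v(2.8) ≈ 1.75786, v(3.4) ≈ 1.85630, v(4) ≈ 1.94591, v(4.6) ≈ 2.02815, v(5.2) ≈ 2.10413.
Sum = Δt · [v(2.8) + v(3.4) + v(4) + v(4.6) + v(5.2)].
Sum ≈ 5.81541.

5.81541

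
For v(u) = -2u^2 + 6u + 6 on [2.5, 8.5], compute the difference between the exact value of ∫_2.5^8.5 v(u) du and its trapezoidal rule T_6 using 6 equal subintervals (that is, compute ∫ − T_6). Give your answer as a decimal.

2

Exact integral: ∫_2.5^8.5 v(u) du = -165.
T_6 = -167.
Error = -165 − (-167) = 2.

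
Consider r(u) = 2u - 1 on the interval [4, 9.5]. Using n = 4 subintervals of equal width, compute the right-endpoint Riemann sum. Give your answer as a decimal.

76.3125

Δu = (9.5 − 4)/4 = 1.375.
Right endpoints: 5.375, 6.75, 8.125, 9.5.
r(5.375) = 9.75, r(6.75) = 12.5, r(8.125) = 15.25, r(9.5) = 18.
Sum = Δu · [r(5.375) + r(6.75) + r(8.125) + r(9.5)].
Sum = 76.3125.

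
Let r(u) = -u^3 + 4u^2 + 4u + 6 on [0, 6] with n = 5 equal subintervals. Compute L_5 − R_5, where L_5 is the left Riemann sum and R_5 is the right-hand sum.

57.6

L_5 = 93.6.
R_5 = 36.
L_5 − R_5 = 57.6.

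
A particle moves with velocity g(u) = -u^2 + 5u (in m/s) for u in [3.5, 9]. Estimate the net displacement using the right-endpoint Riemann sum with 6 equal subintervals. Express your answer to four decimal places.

Δu = (9 − 3.5)/6 = 11/12.
Right endpoints: 53/12, 16/3, 6.25, 43/6, 97/12, 9.
g(53/12) = 371/144, g(16/3) = -16/9, g(6.25) = -7.8125, g(43/6) = -559/36, g(97/12) = -3589/144, g(9) = -36.
Sum = Δu · [g(53/12) + g(16/3) + g(6.25) + ...].
Sum ≈ -76.5098.

-76.5098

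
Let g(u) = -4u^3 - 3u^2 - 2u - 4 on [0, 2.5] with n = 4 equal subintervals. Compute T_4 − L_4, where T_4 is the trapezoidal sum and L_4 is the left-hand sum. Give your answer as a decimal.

T_4 = -73.8671875.
L_4 = -46.9140625.
T_4 − L_4 = -26.953125.

-26.953125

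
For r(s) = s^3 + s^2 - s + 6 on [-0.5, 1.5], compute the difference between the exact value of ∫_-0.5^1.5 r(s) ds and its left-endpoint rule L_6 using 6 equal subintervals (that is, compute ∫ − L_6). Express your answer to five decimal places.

0.49074

Exact integral: ∫_-0.5^1.5 r(s) ds ≈ 13.4166667.
L_6 ≈ 12.9259259.
Error ≈ 13.4166667 − 12.9259259 ≈ 0.49074.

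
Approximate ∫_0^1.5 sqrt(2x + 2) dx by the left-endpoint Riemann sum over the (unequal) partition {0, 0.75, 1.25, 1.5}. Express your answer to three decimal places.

Subinterval widths: 0.75, 0.5, 0.25.
Left endpoints: 0, 0.75, 1.25.
f(0) ≈ 1.414, f(0.75) ≈ 1.871, f(1.25) ≈ 2.121.
Sum = Σ Δx_i · f(x_i).
Sum ≈ 2.526.

2.526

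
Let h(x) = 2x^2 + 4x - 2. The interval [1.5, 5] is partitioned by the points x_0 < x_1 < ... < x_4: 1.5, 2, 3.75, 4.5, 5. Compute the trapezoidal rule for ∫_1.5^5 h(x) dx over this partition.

Subinterval widths: 0.5, 1.75, 0.75, 0.5.
h(1.5) = 8.5, h(2) = 14, h(3.75) = 41.125, h(4.5) = 56.5, h(5) = 68.
On each subinterval the trapezoid contributes (Δx_i/2)·[h(x_{i-1}) + h(x_i)].
Sum = 121.59375.

121.59375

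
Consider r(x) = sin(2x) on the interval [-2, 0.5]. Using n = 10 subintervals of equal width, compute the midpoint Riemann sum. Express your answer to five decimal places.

-0.60324

Δx = (0.5 − (-2))/10 = 0.25.
Midpoints: -1.875, -1.625, -1.375, -1.125, -0.875, -0.625, -0.375, -0.125, 0.125, 0.375.
r(-1.875) ≈ 0.57156, r(-1.625) ≈ 0.10820, r(-1.375) ≈ -0.38166, r(-1.125) ≈ -0.77807, r(-0.875) ≈ -0.98399, r(-0.625) ≈ -0.94898, r(-0.375) ≈ -0.68164, r(-0.125) ≈ -0.24740, r(0.125) ≈ 0.24740, r(0.375) ≈ 0.68164.
Sum = Δx · [r(-1.875) + r(-1.625) + r(-1.375) + ...].
Sum ≈ -0.60324.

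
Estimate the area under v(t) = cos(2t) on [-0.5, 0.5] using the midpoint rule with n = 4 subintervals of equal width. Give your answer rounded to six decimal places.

Δt = (0.5 − (-0.5))/4 = 0.25.
Midpoints: -0.375, -0.125, 0.125, 0.375.
v(-0.375) ≈ 0.731689, v(-0.125) ≈ 0.968912, v(0.125) ≈ 0.968912, v(0.375) ≈ 0.731689.
Sum = Δt · [v(-0.375) + v(-0.125) + v(0.125) + v(0.375)].
Sum ≈ 0.850301.

0.850301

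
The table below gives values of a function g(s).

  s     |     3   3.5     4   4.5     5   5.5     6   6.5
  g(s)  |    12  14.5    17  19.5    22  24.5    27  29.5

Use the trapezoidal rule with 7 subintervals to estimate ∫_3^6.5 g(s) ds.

Δs = 0.5.
T_7 = (0.5/2)·[12 + 2·14.5 + 2·17 + 2·19.5 + 2·22 + 2·24.5 + 2·27 + 29.5] = 72.625.

72.625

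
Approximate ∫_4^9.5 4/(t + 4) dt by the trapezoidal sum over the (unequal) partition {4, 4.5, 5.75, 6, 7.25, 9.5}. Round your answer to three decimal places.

Subinterval widths: 0.5, 1.25, 0.25, 1.25, 2.25.
f(4) = 0.5, f(4.5) = 8/17, f(5.75) = 16/39, f(6) = 0.4, f(7.25) = 16/45, f(9.5) = 8/27.
On each subinterval the trapezoid contributes (Δt_i/2)·[f(t_{i-1}) + f(t_i)].
Sum ≈ 2.100.

2.100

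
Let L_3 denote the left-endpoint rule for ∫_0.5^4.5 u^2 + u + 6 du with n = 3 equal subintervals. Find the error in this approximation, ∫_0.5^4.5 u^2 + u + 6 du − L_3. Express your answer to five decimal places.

14.81481

Exact integral: ∫_0.5^4.5 f(u) du ≈ 64.3333333.
L_3 ≈ 49.5185185.
Error ≈ 64.3333333 − 49.5185185 ≈ 14.81481.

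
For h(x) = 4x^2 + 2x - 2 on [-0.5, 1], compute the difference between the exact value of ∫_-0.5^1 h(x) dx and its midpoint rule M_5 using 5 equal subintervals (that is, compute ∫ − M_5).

0.045

Exact integral: ∫_-0.5^1 h(x) dx = -0.75.
M_5 = -0.795.
Error = -0.75 − (-0.795) = 0.045.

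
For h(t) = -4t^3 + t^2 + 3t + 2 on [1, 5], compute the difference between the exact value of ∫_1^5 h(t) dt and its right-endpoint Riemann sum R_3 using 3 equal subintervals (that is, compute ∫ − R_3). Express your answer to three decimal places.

348.148

Exact integral: ∫_1^5 h(t) dt ≈ -538.66667.
R_3 ≈ -886.81481.
Error ≈ -538.66667 − (-886.81481) ≈ 348.148.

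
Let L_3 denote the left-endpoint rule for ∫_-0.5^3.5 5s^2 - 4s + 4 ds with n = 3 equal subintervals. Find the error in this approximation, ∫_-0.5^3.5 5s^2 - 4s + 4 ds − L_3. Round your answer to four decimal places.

Exact integral: ∫_-0.5^3.5 f(s) ds ≈ 63.666667.
L_3 ≈ 40.259259.
Error ≈ 63.666667 − 40.259259 ≈ 23.4074.

23.4074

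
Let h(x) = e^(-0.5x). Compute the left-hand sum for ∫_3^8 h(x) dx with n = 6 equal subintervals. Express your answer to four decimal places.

Δx = (8 − 3)/6 = 5/6.
Left endpoints: 3, 23/6, 14/3, 5.5, 19/3, 43/6.
h(3) ≈ 0.2231, h(23/6) ≈ 0.1471, h(14/3) ≈ 0.0970, h(5.5) ≈ 0.0639, h(19/3) ≈ 0.0421, h(43/6) ≈ 0.0278.
Sum = Δx · [h(3) + h(23/6) + h(14/3) + ...].
Sum ≈ 0.5009.

0.5009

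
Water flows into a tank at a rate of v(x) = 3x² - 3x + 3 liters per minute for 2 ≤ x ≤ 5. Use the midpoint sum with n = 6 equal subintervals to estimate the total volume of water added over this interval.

Δx = (5 − 2)/6 = 0.5.
Midpoints: 2.25, 2.75, 3.25, 3.75, 4.25, 4.75.
v(2.25) = 11.4375, v(2.75) = 17.4375, v(3.25) = 24.9375, v(3.75) = 33.9375, v(4.25) = 44.4375, v(4.75) = 56.4375.
Sum = Δx · [v(2.25) + v(2.75) + v(3.25) + ...].
Sum = 94.3125.

94.3125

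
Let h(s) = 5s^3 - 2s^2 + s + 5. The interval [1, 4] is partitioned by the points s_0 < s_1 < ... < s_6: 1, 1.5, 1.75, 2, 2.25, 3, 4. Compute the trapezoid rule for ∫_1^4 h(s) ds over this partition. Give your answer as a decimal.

Subinterval widths: 0.5, 0.25, 0.25, 0.25, 0.75, 1.
h(1) = 9, h(1.5) = 18.875, h(1.75) = 27.421875, h(2) = 39, h(2.25) = 54.078125, h(3) = 125, h(4) = 297.
On each subinterval the trapezoid contributes (Δs_i/2)·[h(s_{i-1}) + h(s_i)].
Sum = 310.84765625.

310.84765625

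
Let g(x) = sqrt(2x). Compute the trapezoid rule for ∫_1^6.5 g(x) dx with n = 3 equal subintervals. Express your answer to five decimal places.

14.56658

Δx = (6.5 − 1)/3 = 11/6.
g(1) ≈ 1.41421, g(17/6) ≈ 2.38048, g(14/3) ≈ 3.05505, g(6.5) ≈ 3.60555.
T_3 = (Δx/2)·[g(x_0) + 2g(x_1) + 2g(x_2) + g(x_3)].
Sum ≈ 14.56658.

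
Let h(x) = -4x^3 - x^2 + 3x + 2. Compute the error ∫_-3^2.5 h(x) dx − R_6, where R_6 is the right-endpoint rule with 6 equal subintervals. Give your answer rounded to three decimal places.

67.782

Exact integral: ∫_-3^2.5 h(x) dx ≈ 34.60417.
R_6 ≈ -33.17824.
Error ≈ 34.60417 − (-33.17824) ≈ 67.782.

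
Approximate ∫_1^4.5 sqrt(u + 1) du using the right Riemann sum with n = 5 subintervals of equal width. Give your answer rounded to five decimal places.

Δu = (4.5 − 1)/5 = 0.7.
Right endpoints: 1.7, 2.4, 3.1, 3.8, 4.5.
f(1.7) ≈ 1.64317, f(2.4) ≈ 1.84391, f(3.1) ≈ 2.02485, f(3.8) ≈ 2.19089, f(4.5) ≈ 2.34521.
Sum = Δu · [f(1.7) + f(2.4) + f(3.1) + f(3.8) + f(4.5)].
Sum ≈ 7.03361.

7.03361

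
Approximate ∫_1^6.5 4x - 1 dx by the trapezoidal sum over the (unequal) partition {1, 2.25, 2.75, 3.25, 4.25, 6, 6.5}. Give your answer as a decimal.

Subinterval widths: 1.25, 0.5, 0.5, 1, 1.75, 0.5.
f(1) = 3, f(2.25) = 8, f(2.75) = 10, f(3.25) = 12, f(4.25) = 16, f(6) = 23, f(6.5) = 25.
On each subinterval the trapezoid contributes (Δx_i/2)·[f(x_{i-1}) + f(x_i)].
Sum = 77.

77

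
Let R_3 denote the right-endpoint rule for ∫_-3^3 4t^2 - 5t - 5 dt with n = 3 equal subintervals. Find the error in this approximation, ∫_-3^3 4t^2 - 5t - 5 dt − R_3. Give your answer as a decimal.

Exact integral: ∫_-3^3 f(t) dt = 42.
R_3 = 28.
Error = 42 − 28 = 14.

14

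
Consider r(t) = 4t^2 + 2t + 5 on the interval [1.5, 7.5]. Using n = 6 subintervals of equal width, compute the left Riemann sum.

532

Δt = (7.5 − 1.5)/6 = 1.
Left endpoints: 1.5, 2.5, 3.5, 4.5, 5.5, 6.5.
r(1.5) = 17, r(2.5) = 35, r(3.5) = 61, r(4.5) = 95, r(5.5) = 137, r(6.5) = 187.
Sum = Δt · [r(1.5) + r(2.5) + r(3.5) + ...].
Sum = 532.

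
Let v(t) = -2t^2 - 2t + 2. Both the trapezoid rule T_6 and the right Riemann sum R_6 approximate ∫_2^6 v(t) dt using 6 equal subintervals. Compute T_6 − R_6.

T_6 ≈ -163.259259.
R_6 ≈ -187.259259.
T_6 − R_6 = 24.

24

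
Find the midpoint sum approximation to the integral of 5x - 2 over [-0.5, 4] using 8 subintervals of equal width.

Δx = (4 − (-0.5))/8 = 0.5625.
Midpoints: -0.21875, 0.34375, 0.90625, 1.46875, 2.03125, 2.59375, 3.15625, 3.71875.
f(-0.21875) = -3.09375, f(0.34375) = -0.28125, f(0.90625) = 2.53125, f(1.46875) = 5.34375, f(2.03125) = 8.15625, f(2.59375) = 10.96875, f(3.15625) = 13.78125, f(3.71875) = 16.59375.
Sum = Δx · [f(-0.21875) + f(0.34375) + f(0.90625) + ...].
Sum = 30.375.

30.375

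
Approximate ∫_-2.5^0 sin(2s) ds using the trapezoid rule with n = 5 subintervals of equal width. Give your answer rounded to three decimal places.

-0.328

Δs = (0 − (-2.5))/5 = 0.5.
f(-2.5) ≈ 0.959, f(-2) ≈ 0.757, f(-1.5) ≈ -0.141, f(-1) ≈ -0.909, f(-0.5) ≈ -0.841, f(0) ≈ 0.000.
T_5 = (Δs/2)·[f(s_0) + 2f(s_1) + ... + 2f(s_{4}) + f(s_5)].
Sum ≈ -0.328.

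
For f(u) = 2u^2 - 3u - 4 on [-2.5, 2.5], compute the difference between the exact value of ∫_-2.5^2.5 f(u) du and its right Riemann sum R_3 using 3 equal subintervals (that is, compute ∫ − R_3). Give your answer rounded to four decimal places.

7.8704

Exact integral: ∫_-2.5^2.5 f(u) du ≈ 0.833333.
R_3 ≈ -7.037037.
Error ≈ 0.833333 − (-7.037037) ≈ 7.8704.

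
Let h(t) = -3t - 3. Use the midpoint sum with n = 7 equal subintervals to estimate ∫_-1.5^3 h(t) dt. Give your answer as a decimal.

-23.625

Δt = (3 − (-1.5))/7 = 9/14.
Midpoints: -33/28, -15/28, 3/28, 0.75, 39/28, 57/28, 75/28.
h(-33/28) = 15/28, h(-15/28) = -39/28, h(3/28) = -93/28, h(0.75) = -5.25, h(39/28) = -201/28, h(57/28) = -255/28, h(75/28) = -309/28.
Sum = Δt · [h(-33/28) + h(-15/28) + h(3/28) + ...].
Sum = -23.625.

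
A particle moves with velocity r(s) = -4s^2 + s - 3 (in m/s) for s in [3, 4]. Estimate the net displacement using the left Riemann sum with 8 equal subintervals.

Δs = (4 − 3)/8 = 0.125.
Left endpoints: 3, 3.125, 3.25, 3.375, 3.5, 3.625, 3.75, 3.875.
r(3) = -36, r(3.125) = -38.9375, r(3.25) = -42, r(3.375) = -45.1875, r(3.5) = -48.5, r(3.625) = -51.9375, r(3.75) = -55.5, r(3.875) = -59.1875.
Sum = Δs · [r(3) + r(3.125) + r(3.25) + ...].
Sum = -47.15625.

-47.15625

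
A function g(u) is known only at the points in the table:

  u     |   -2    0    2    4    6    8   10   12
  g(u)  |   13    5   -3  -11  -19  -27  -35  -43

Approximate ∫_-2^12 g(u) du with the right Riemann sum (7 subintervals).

Δu = 2.
Sum = 2·[5 + (-3) + (-11) + (-19) + (-27) + (-35) + (-43)] = -266.

-266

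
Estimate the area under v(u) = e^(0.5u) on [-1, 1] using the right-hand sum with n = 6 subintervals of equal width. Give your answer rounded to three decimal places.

2.263

Δu = (1 − (-1))/6 = 1/3.
Right endpoints: -2/3, -1/3, 0, 1/3, 2/3, 1.
v(-2/3) ≈ 0.717, v(-1/3) ≈ 0.846, v(0) ≈ 1.000, v(1/3) ≈ 1.181, v(2/3) ≈ 1.396, v(1) ≈ 1.649.
Sum = Δu · [v(-2/3) + v(-1/3) + v(0) + ...].
Sum ≈ 2.263.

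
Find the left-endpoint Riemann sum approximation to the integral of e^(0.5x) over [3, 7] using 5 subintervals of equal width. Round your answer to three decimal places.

Δx = (7 − 3)/5 = 0.8.
Left endpoints: 3, 3.8, 4.6, 5.4, 6.2.
f(3) ≈ 4.482, f(3.8) ≈ 6.686, f(4.6) ≈ 9.974, f(5.4) ≈ 14.880, f(6.2) ≈ 22.198.
Sum = Δx · [f(3) + f(3.8) + f(4.6) + f(5.4) + f(6.2)].
Sum ≈ 46.576.

46.576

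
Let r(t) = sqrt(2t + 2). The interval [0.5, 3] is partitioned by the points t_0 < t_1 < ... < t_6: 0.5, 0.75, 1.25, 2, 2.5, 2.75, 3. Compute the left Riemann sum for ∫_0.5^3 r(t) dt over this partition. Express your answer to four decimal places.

5.5303

Subinterval widths: 0.25, 0.5, 0.75, 0.5, 0.25, 0.25.
Left endpoints: 0.5, 0.75, 1.25, 2, 2.5, 2.75.
r(0.5) ≈ 1.7321, r(0.75) ≈ 1.8708, r(1.25) ≈ 2.1213, r(2) ≈ 2.4495, r(2.5) ≈ 2.6458, r(2.75) ≈ 2.7386.
Sum = Σ Δt_i · r(t_i).
Sum ≈ 5.5303.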